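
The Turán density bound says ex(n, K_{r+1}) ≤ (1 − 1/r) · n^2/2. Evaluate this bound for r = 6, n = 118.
Turán density bound = (5/6) · 118^2/2 = 17405/3 ≈ 5801.6667

Turán's theorem: ex(n, K_{r+1}) is achieved by the complete r-partite Turán graph T(n, r) with parts as balanced as possible, and is at most (1 − 1/r) · n^2/2. For r = 6, n = 118: the density bound is (5/6) · 13924/2 = 17405/3 ≈ 5801.6667. The integer-valued extremum is e(T(118, 6)) = 5801, which is strictly less than the density bound 17405/3 since 6 ∤ 118 (the parts of T(118, 6) cannot all be equal).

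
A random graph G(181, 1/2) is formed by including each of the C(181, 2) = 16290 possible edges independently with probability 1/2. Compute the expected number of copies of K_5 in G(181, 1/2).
E[# K_5] = C(181, 5) · (1/2)^C(5, 2) = 1531144341 / 2^10 ≈ 1495258.145508

For each 5-subset S of vertices (there are C(181, 5) = 1531144341 such S), let X_S = 1 if S induces a K_5 (all C(5, 2) = 10 edges present). Then P(X_S = 1) = (1/2)^10 = 1/1024. By linearity of expectation, E[# K_5] = C(181, 5) · (1/2)^10 = 1531144341 / 1024 ≈ 1495258.145508.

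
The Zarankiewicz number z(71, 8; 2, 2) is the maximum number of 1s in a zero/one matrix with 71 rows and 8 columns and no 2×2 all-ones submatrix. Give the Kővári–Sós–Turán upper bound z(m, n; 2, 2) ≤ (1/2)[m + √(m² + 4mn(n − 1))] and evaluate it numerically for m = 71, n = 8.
z(71, 8; 2, 2) ≤ (1/2)[71 + √(71² + 4·71·8·7)] = (1/2)[71 + √20945] = 107.8619

Kővári–Sós–Turán: let r_1, ..., r_71 be the row sums and z = Σ r_i the total number of 1s. Each pair of columns can share at most one row with both entries 1 (else a 2×2 all-ones block appears), so Σ_i C(r_i, 2) ≤ C(8, 2) = 28. By convexity Σ_i C(r_i, 2) ≥ 71·C(z/71, 2) = z(z − 71)/(2·71), giving z² − 71z − 71·8·7 ≤ 0 and hence z ≤ (1/2)[71 + √(5041 + 4·3976)] = (1/2)[71 + √20945] ≈ (1/2)(71 + 144.7239) = 107.8619.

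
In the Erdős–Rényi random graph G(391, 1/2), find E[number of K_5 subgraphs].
E[# K_5] = C(391, 5) · (1/2)^C(5, 2) = 74225376693 / 2^10 ≈ 72485719.426758

For each 5-subset S of vertices (there are C(391, 5) = 74225376693 such S), let X_S = 1 if S induces a K_5 (all C(5, 2) = 10 edges present). Then P(X_S = 1) = (1/2)^10 = 1/1024. By linearity of expectation, E[# K_5] = C(391, 5) · (1/2)^10 = 74225376693 / 1024 ≈ 72485719.426758.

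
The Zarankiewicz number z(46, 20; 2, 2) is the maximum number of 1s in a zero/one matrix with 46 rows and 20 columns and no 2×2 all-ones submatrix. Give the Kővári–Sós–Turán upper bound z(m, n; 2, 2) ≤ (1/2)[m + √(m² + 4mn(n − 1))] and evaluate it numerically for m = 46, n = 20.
z(46, 20; 2, 2) ≤ (1/2)[46 + √(46² + 4·46·20·19)] = (1/2)[46 + √72036] = 157.1976

Kővári–Sós–Turán: let r_1, ..., r_46 be the row sums and z = Σ r_i the total number of 1s. Each pair of columns can share at most one row with both entries 1 (else a 2×2 all-ones block appears), so Σ_i C(r_i, 2) ≤ C(20, 2) = 190. By convexity Σ_i C(r_i, 2) ≥ 46·C(z/46, 2) = z(z − 46)/(2·46), giving z² − 46z − 46·20·19 ≤ 0 and hence z ≤ (1/2)[46 + √(2116 + 4·17480)] = (1/2)[46 + √72036] ≈ (1/2)(46 + 268.3952) = 157.1976.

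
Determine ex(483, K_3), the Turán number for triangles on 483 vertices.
ex(483, K_3) = ⌊483^2/4⌋ = 58322

Mantel (1907): a triangle-free graph on n vertices has at most ⌊n^2/4⌋ edges, with equality for the complete bipartite graph K_{⌊n/2⌋, ⌈n/2⌉}. For n = 483: ⌊483^2/4⌋ = ⌊233289/4⌋ = 58322. The extremal graph is K_{241, 242}, which has 241·242 = 58322 edges.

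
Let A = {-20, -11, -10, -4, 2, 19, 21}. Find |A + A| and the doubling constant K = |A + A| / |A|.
K = |A + A| / |A| = 27/7

Enumerate A + A = {a + b : a, b ∈ A}. With |A| = 7, there are |A|^2 = 49 ordered sum pairs; collecting distinct values, A + A = {-40, -31, -30, -24, -22, -21, -20, -18, -15, -14, -9, -8, -2, -1, 1, 4, 8, 9, 10, 11, 15, 17, 21, 23, 38, 40, 42}, so |A + A| = 27. Thus K = 27/7. For comparison, the minimum possible |A + A| over all 7-element sets is 2·7 − 1 = 13 (so min K = 13/7), attained only by arithmetic progressions.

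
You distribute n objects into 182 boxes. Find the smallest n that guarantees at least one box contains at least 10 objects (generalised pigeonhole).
n = (10 − 1)·182 + 1 = 1639

By the generalised pigeonhole principle, to guarantee some box contains ≥ r objects we need more than (r − 1) · k objects total. Threshold: n = (r − 1) · k + 1. With r = 10 and k = 182: n = 9 · 182 + 1 = 1638 + 1 = 1639. For n = 1638 = 9 · 182, we can put exactly 9 objects in every box, avoiding 10 in any single one — so 1639 is tight.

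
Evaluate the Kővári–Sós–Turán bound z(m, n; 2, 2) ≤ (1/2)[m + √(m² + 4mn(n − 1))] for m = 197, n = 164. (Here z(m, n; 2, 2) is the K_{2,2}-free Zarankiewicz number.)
z(197, 164; 2, 2) ≤ (1/2)[197 + √(197² + 4·197·164·163)] = (1/2)[197 + √21103625] = 2395.4341

Kővári–Sós–Turán: let r_1, ..., r_197 be the row sums and z = Σ r_i the total number of 1s. Each pair of columns can share at most one row with both entries 1 (else a 2×2 all-ones block appears), so Σ_i C(r_i, 2) ≤ C(164, 2) = 13366. By convexity Σ_i C(r_i, 2) ≥ 197·C(z/197, 2) = z(z − 197)/(2·197), giving z² − 197z − 197·164·163 ≤ 0 and hence z ≤ (1/2)[197 + √(38809 + 4·5266204)] = (1/2)[197 + √21103625] ≈ (1/2)(197 + 4593.8682) = 2395.4341.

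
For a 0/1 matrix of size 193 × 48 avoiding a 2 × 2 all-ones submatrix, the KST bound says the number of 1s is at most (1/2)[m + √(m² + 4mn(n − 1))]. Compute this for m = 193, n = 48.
z(193, 48; 2, 2) ≤ (1/2)[193 + √(193² + 4·193·48·47)] = (1/2)[193 + √1778881] = 763.3735

Kővári–Sós–Turán: let r_1, ..., r_193 be the row sums and z = Σ r_i the total number of 1s. Each pair of columns can share at most one row with both entries 1 (else a 2×2 all-ones block appears), so Σ_i C(r_i, 2) ≤ C(48, 2) = 1128. By convexity Σ_i C(r_i, 2) ≥ 193·C(z/193, 2) = z(z − 193)/(2·193), giving z² − 193z − 193·48·47 ≤ 0 and hence z ≤ (1/2)[193 + √(37249 + 4·435408)] = (1/2)[193 + √1778881] ≈ (1/2)(193 + 1333.747) = 763.3735.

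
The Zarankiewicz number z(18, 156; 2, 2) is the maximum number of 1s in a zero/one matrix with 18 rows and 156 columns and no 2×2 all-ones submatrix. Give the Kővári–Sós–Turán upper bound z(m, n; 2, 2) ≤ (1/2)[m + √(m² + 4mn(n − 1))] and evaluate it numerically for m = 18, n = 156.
z(18, 156; 2, 2) ≤ (1/2)[18 + √(18² + 4·18·156·155)] = (1/2)[18 + √1741284] = 668.7886

Kővári–Sós–Turán: let r_1, ..., r_18 be the row sums and z = Σ r_i the total number of 1s. Each pair of columns can share at most one row with both entries 1 (else a 2×2 all-ones block appears), so Σ_i C(r_i, 2) ≤ C(156, 2) = 12090. By convexity Σ_i C(r_i, 2) ≥ 18·C(z/18, 2) = z(z − 18)/(2·18), giving z² − 18z − 18·156·155 ≤ 0 and hence z ≤ (1/2)[18 + √(324 + 4·435240)] = (1/2)[18 + √1741284] ≈ (1/2)(18 + 1319.5772) = 668.7886.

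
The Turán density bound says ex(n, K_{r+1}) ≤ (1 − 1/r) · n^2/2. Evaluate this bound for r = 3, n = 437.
Turán density bound = (2/3) · 437^2/2 = 190969/3 ≈ 63656.3333

Turán's theorem: ex(n, K_{r+1}) is achieved by the complete r-partite Turán graph T(n, r) with parts as balanced as possible, and is at most (1 − 1/r) · n^2/2. For r = 3, n = 437: the density bound is (2/3) · 190969/2 = 190969/3 ≈ 63656.3333. The integer-valued extremum is e(T(437, 3)) = 63656, which is strictly less than the density bound 190969/3 since 3 ∤ 437 (the parts of T(437, 3) cannot all be equal).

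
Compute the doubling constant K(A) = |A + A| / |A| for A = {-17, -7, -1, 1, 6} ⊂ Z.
K = |A + A| / |A| = 15/5 = 3

Enumerate A + A = {a + b : a, b ∈ A}. With |A| = 5, there are |A|^2 = 25 ordered sum pairs; collecting distinct values, A + A = {-34, -24, -18, -16, -14, -11, -8, -6, -2, -1, 0, 2, 5, 7, 12}, so |A + A| = 15. Thus K = 15/5 = 3. For comparison, the minimum possible |A + A| over all 5-element sets is 2·5 − 1 = 9 (so min K = 9/5), attained only by arithmetic progressions.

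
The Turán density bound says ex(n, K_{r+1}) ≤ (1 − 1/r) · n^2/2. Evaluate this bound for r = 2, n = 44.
Turán density bound = (1/2) · 44^2/2 = 484

Turán's theorem: ex(n, K_{r+1}) is achieved by the complete r-partite Turán graph T(n, r) with parts as balanced as possible, and is at most (1 − 1/r) · n^2/2. For r = 2, n = 44: the density bound is (1/2) · 1936/2 = 484. Since 2 ∣ 44, the Turán graph T(44, 2) has parts of equal size 22, and its edge count e(T(44, 2)) = 484 attains the density bound exactly.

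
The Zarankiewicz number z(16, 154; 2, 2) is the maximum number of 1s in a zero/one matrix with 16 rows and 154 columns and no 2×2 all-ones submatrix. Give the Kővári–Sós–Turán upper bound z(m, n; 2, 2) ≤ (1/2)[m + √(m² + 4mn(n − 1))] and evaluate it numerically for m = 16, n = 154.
z(16, 154; 2, 2) ≤ (1/2)[16 + √(16² + 4·16·154·153)] = (1/2)[16 + √1508224] = 622.0489

Kővári–Sós–Turán: let r_1, ..., r_16 be the row sums and z = Σ r_i the total number of 1s. Each pair of columns can share at most one row with both entries 1 (else a 2×2 all-ones block appears), so Σ_i C(r_i, 2) ≤ C(154, 2) = 11781. By convexity Σ_i C(r_i, 2) ≥ 16·C(z/16, 2) = z(z − 16)/(2·16), giving z² − 16z − 16·154·153 ≤ 0 and hence z ≤ (1/2)[16 + √(256 + 4·376992)] = (1/2)[16 + √1508224] ≈ (1/2)(16 + 1228.0977) = 622.0489.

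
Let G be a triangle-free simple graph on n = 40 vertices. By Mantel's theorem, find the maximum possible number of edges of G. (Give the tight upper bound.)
ex(40, K_3) = ⌊40^2/4⌋ = 400

Mantel (1907): a triangle-free graph on n vertices has at most ⌊n^2/4⌋ edges, with equality for the complete bipartite graph K_{⌊n/2⌋, ⌈n/2⌉}. For n = 40: ⌊40^2/4⌋ = ⌊1600/4⌋ = 400. The extremal graph is K_{20, 20}, which has 20·20 = 400 edges.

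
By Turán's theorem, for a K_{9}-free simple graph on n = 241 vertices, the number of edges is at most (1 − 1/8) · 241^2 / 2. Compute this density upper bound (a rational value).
Turán density bound = (7/8) · 241^2/2 = 406567/16 ≈ 25410.4375

Turán's theorem: ex(n, K_{r+1}) is achieved by the complete r-partite Turán graph T(n, r) with parts as balanced as possible, and is at most (1 − 1/r) · n^2/2. For r = 8, n = 241: the density bound is (7/8) · 58081/2 = 406567/16 ≈ 25410.4375. The integer-valued extremum is e(T(241, 8)) = 25410, which is strictly less than the density bound 406567/16 since 8 ∤ 241 (the parts of T(241, 8) cannot all be equal).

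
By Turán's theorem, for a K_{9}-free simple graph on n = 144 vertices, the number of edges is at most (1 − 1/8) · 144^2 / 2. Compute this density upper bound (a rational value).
Turán density bound = (7/8) · 144^2/2 = 9072

Turán's theorem: ex(n, K_{r+1}) is achieved by the complete r-partite Turán graph T(n, r) with parts as balanced as possible, and is at most (1 − 1/r) · n^2/2. For r = 8, n = 144: the density bound is (7/8) · 20736/2 = 9072. Since 8 ∣ 144, the Turán graph T(144, 8) has parts of equal size 18, and its edge count e(T(144, 8)) = 9072 attains the density bound exactly.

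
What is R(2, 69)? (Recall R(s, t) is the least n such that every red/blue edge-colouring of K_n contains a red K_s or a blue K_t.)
R(2, 69) = 69

R(2, k) = k for all k ≥ 2: in a 2-colouring of K_k, either some edge is red (a red K_2) or all edges are blue (a blue K_k). And K_{68} coloured all-blue has no blue K_69, so R(2, 69) > 68. Hence R(2, 69) = 69.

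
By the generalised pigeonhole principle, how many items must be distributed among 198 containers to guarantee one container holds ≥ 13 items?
n = (13 − 1)·198 + 1 = 2377

By the generalised pigeonhole principle, to guarantee some box contains ≥ r objects we need more than (r − 1) · k objects total. Threshold: n = (r − 1) · k + 1. With r = 13 and k = 198: n = 12 · 198 + 1 = 2376 + 1 = 2377. For n = 2376 = 12 · 198, we can put exactly 12 objects in every box, avoiding 13 in any single one — so 2377 is tight.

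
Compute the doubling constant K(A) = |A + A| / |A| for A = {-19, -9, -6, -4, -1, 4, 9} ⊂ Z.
K = |A + A| / |A| = 20/7

Enumerate A + A = {a + b : a, b ∈ A}. With |A| = 7, there are |A|^2 = 49 ordered sum pairs; collecting distinct values, A + A = {-38, -28, -25, -23, -20, -18, -15, -13, -12, -10, -8, -7, -5, -2, 0, 3, 5, 8, 13, 18}, so |A + A| = 20. Thus K = 20/7. For comparison, the minimum possible |A + A| over all 7-element sets is 2·7 − 1 = 13 (so min K = 13/7), attained only by arithmetic progressions.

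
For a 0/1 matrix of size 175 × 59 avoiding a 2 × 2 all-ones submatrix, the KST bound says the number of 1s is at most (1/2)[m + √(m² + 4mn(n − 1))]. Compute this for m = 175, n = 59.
z(175, 59; 2, 2) ≤ (1/2)[175 + √(175² + 4·175·59·58)] = (1/2)[175 + √2426025] = 866.2851

Kővári–Sós–Turán: let r_1, ..., r_175 be the row sums and z = Σ r_i the total number of 1s. Each pair of columns can share at most one row with both entries 1 (else a 2×2 all-ones block appears), so Σ_i C(r_i, 2) ≤ C(59, 2) = 1711. By convexity Σ_i C(r_i, 2) ≥ 175·C(z/175, 2) = z(z − 175)/(2·175), giving z² − 175z − 175·59·58 ≤ 0 and hence z ≤ (1/2)[175 + √(30625 + 4·598850)] = (1/2)[175 + √2426025] ≈ (1/2)(175 + 1557.5702) = 866.2851.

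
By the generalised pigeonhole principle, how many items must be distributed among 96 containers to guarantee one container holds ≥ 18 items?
n = (18 − 1)·96 + 1 = 1633

By the generalised pigeonhole principle, to guarantee some box contains ≥ r objects we need more than (r − 1) · k objects total. Threshold: n = (r − 1) · k + 1. With r = 18 and k = 96: n = 17 · 96 + 1 = 1632 + 1 = 1633. For n = 1632 = 17 · 96, we can put exactly 17 objects in every box, avoiding 18 in any single one — so 1633 is tight.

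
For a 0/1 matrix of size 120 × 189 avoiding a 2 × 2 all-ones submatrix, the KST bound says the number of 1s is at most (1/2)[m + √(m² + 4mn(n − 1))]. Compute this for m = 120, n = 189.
z(120, 189; 2, 2) ≤ (1/2)[120 + √(120² + 4·120·189·188)] = (1/2)[120 + √17069760] = 2125.7783

Kővári–Sós–Turán: let r_1, ..., r_120 be the row sums and z = Σ r_i the total number of 1s. Each pair of columns can share at most one row with both entries 1 (else a 2×2 all-ones block appears), so Σ_i C(r_i, 2) ≤ C(189, 2) = 17766. By convexity Σ_i C(r_i, 2) ≥ 120·C(z/120, 2) = z(z − 120)/(2·120), giving z² − 120z − 120·189·188 ≤ 0 and hence z ≤ (1/2)[120 + √(14400 + 4·4263840)] = (1/2)[120 + √17069760] ≈ (1/2)(120 + 4131.5566) = 2125.7783.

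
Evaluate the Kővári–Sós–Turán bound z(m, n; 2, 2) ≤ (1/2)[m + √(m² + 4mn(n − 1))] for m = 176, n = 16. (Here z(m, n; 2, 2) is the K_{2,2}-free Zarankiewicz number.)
z(176, 16; 2, 2) ≤ (1/2)[176 + √(176² + 4·176·16·15)] = (1/2)[176 + √199936] = 311.571

Kővári–Sós–Turán: let r_1, ..., r_176 be the row sums and z = Σ r_i the total number of 1s. Each pair of columns can share at most one row with both entries 1 (else a 2×2 all-ones block appears), so Σ_i C(r_i, 2) ≤ C(16, 2) = 120. By convexity Σ_i C(r_i, 2) ≥ 176·C(z/176, 2) = z(z − 176)/(2·176), giving z² − 176z − 176·16·15 ≤ 0 and hence z ≤ (1/2)[176 + √(30976 + 4·42240)] = (1/2)[176 + √199936] ≈ (1/2)(176 + 447.142) = 311.571.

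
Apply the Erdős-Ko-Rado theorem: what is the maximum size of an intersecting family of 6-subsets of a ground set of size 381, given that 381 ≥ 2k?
max |F| = C(380, 5) = 64307637576

Erdős-Ko-Rado (1961): when n ≥ 2k, max |F| = C(n−1, k−1). The bound is attained by the star {A : i ∈ A} for any fixed i ∈ [n]. Here C(381−1, 6−1) = C(380, 5) = 64307637576.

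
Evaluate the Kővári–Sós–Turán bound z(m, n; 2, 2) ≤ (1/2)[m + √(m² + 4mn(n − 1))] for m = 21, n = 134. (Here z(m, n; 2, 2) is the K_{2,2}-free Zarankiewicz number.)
z(21, 134; 2, 2) ≤ (1/2)[21 + √(21² + 4·21·134·133)] = (1/2)[21 + √1497489] = 622.3597

Kővári–Sós–Turán: let r_1, ..., r_21 be the row sums and z = Σ r_i the total number of 1s. Each pair of columns can share at most one row with both entries 1 (else a 2×2 all-ones block appears), so Σ_i C(r_i, 2) ≤ C(134, 2) = 8911. By convexity Σ_i C(r_i, 2) ≥ 21·C(z/21, 2) = z(z − 21)/(2·21), giving z² − 21z − 21·134·133 ≤ 0 and hence z ≤ (1/2)[21 + √(441 + 4·374262)] = (1/2)[21 + √1497489] ≈ (1/2)(21 + 1223.7193) = 622.3597.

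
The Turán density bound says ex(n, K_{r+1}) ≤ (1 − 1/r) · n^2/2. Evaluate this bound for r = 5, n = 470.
Turán density bound = (4/5) · 470^2/2 = 88360

Turán's theorem: ex(n, K_{r+1}) is achieved by the complete r-partite Turán graph T(n, r) with parts as balanced as possible, and is at most (1 − 1/r) · n^2/2. For r = 5, n = 470: the density bound is (4/5) · 220900/2 = 88360. Since 5 ∣ 470, the Turán graph T(470, 5) has parts of equal size 94, and its edge count e(T(470, 5)) = 88360 attains the density bound exactly.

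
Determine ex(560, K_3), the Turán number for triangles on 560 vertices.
ex(560, K_3) = ⌊560^2/4⌋ = 78400

Mantel (1907): a triangle-free graph on n vertices has at most ⌊n^2/4⌋ edges, with equality for the complete bipartite graph K_{⌊n/2⌋, ⌈n/2⌉}. For n = 560: ⌊560^2/4⌋ = ⌊313600/4⌋ = 78400. The extremal graph is K_{280, 280}, which has 280·280 = 78400 edges.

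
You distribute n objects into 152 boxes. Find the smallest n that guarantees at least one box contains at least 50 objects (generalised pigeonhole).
n = (50 − 1)·152 + 1 = 7449

By the generalised pigeonhole principle, to guarantee some box contains ≥ r objects we need more than (r − 1) · k objects total. Threshold: n = (r − 1) · k + 1. With r = 50 and k = 152: n = 49 · 152 + 1 = 7448 + 1 = 7449. For n = 7448 = 49 · 152, we can put exactly 49 objects in every box, avoiding 50 in any single one — so 7449 is tight.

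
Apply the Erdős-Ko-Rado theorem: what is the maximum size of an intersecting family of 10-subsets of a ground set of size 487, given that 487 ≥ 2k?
max |F| = C(486, 9) = 3869048995295707080

The Erdős-Ko-Rado theorem states: for n ≥ 2k, an intersecting family of k-subsets of an n-element set has size at most C(n − 1, k − 1), with equality for 'star' families {A ⊆ [n] : |A| = k, i ∈ A} (fix an element i). For n = 487, k = 10: C(486, 9) = 3869048995295707080.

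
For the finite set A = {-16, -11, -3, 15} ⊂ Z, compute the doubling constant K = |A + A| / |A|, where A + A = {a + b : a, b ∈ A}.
K = |A + A| / |A| = 10/4 = 5/2

Enumerate A + A = {a + b : a, b ∈ A}. With |A| = 4, there are |A|^2 = 16 ordered sum pairs; collecting distinct values, A + A = {-32, -27, -22, -19, -14, -6, -1, 4, 12, 30}, so |A + A| = 10. Thus K = 10/4 = 5/2. For comparison, the minimum possible |A + A| over all 4-element sets is 2·4 − 1 = 7 (so min K = 7/4), attained only by arithmetic progressions.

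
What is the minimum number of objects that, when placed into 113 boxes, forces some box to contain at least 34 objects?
n = (34 − 1)·113 + 1 = 3730

By the generalised pigeonhole principle, to guarantee some box contains ≥ r objects we need more than (r − 1) · k objects total. Threshold: n = (r − 1) · k + 1. With r = 34 and k = 113: n = 33 · 113 + 1 = 3729 + 1 = 3730. For n = 3729 = 33 · 113, we can put exactly 33 objects in every box, avoiding 34 in any single one — so 3730 is tight.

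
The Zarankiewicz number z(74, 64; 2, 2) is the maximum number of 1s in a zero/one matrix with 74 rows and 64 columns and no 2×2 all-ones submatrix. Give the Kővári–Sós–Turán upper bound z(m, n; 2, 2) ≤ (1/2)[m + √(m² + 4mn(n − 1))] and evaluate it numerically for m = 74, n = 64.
z(74, 64; 2, 2) ≤ (1/2)[74 + √(74² + 4·74·64·63)] = (1/2)[74 + √1198948] = 584.4824

Kővári–Sós–Turán: let r_1, ..., r_74 be the row sums and z = Σ r_i the total number of 1s. Each pair of columns can share at most one row with both entries 1 (else a 2×2 all-ones block appears), so Σ_i C(r_i, 2) ≤ C(64, 2) = 2016. By convexity Σ_i C(r_i, 2) ≥ 74·C(z/74, 2) = z(z − 74)/(2·74), giving z² − 74z − 74·64·63 ≤ 0 and hence z ≤ (1/2)[74 + √(5476 + 4·298368)] = (1/2)[74 + √1198948] ≈ (1/2)(74 + 1094.9648) = 584.4824.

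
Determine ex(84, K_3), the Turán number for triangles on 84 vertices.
ex(84, K_3) = ⌊84^2/4⌋ = 1764

Mantel (1907): a triangle-free graph on n vertices has at most ⌊n^2/4⌋ edges, with equality for the complete bipartite graph K_{⌊n/2⌋, ⌈n/2⌉}. For n = 84: ⌊84^2/4⌋ = ⌊7056/4⌋ = 1764. The extremal graph is K_{42, 42}, which has 42·42 = 1764 edges.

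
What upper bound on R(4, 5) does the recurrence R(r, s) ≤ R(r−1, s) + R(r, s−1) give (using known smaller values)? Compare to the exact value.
R(4, 5) ≤ R(3, 5) + R(4, 4) = 14 + 18 = 32; exact value R(4, 5) = 25.

The Erdős–Szekeres recurrence R(r, s) ≤ R(r−1, s) + R(r, s−1) applied to (r, s) = (4, 5) gives
  R(4, 5) ≤ R(3, 5) + R(4, 4) = 14 + 18 = 32.
(Recall R(2, k) = k and R is symmetric.) The recurrence is not tight here (it gives 32, but the exact value is R(4, 5) = 25); the tight upper bound requires a sharper argument than the simple recurrence, combined with a lower-bound construction on K_{24}.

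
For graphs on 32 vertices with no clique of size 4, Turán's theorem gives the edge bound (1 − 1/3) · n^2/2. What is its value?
Turán density bound = (2/3) · 32^2/2 = 1024/3 ≈ 341.3333

Turán's theorem: ex(n, K_{r+1}) is achieved by the complete r-partite Turán graph T(n, r) with parts as balanced as possible, and is at most (1 − 1/r) · n^2/2. For r = 3, n = 32: the density bound is (2/3) · 1024/2 = 1024/3 ≈ 341.3333. The integer-valued extremum is e(T(32, 3)) = 341, which is strictly less than the density bound 1024/3 since 3 ∤ 32 (the parts of T(32, 3) cannot all be equal).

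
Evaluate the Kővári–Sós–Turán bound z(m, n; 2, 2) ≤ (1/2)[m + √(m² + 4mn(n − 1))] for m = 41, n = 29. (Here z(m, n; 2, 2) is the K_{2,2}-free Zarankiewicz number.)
z(41, 29; 2, 2) ≤ (1/2)[41 + √(41² + 4·41·29·28)] = (1/2)[41 + √134849] = 204.109

Kővári–Sós–Turán: let r_1, ..., r_41 be the row sums and z = Σ r_i the total number of 1s. Each pair of columns can share at most one row with both entries 1 (else a 2×2 all-ones block appears), so Σ_i C(r_i, 2) ≤ C(29, 2) = 406. By convexity Σ_i C(r_i, 2) ≥ 41·C(z/41, 2) = z(z − 41)/(2·41), giving z² − 41z − 41·29·28 ≤ 0 and hence z ≤ (1/2)[41 + √(1681 + 4·33292)] = (1/2)[41 + √134849] ≈ (1/2)(41 + 367.2179) = 204.109.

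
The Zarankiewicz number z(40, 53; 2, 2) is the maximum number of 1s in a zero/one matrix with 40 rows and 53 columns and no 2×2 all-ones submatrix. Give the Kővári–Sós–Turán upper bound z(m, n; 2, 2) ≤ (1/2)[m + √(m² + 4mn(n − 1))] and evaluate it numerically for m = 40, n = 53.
z(40, 53; 2, 2) ≤ (1/2)[40 + √(40² + 4·40·53·52)] = (1/2)[40 + √442560] = 352.6259

Kővári–Sós–Turán: let r_1, ..., r_40 be the row sums and z = Σ r_i the total number of 1s. Each pair of columns can share at most one row with both entries 1 (else a 2×2 all-ones block appears), so Σ_i C(r_i, 2) ≤ C(53, 2) = 1378. By convexity Σ_i C(r_i, 2) ≥ 40·C(z/40, 2) = z(z − 40)/(2·40), giving z² − 40z − 40·53·52 ≤ 0 and hence z ≤ (1/2)[40 + √(1600 + 4·110240)] = (1/2)[40 + √442560] ≈ (1/2)(40 + 665.2518) = 352.6259.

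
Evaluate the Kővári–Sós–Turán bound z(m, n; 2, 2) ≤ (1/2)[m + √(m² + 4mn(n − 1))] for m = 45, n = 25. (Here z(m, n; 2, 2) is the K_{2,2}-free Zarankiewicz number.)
z(45, 25; 2, 2) ≤ (1/2)[45 + √(45² + 4·45·25·24)] = (1/2)[45 + √110025] = 188.3501

Kővári–Sós–Turán: let r_1, ..., r_45 be the row sums and z = Σ r_i the total number of 1s. Each pair of columns can share at most one row with both entries 1 (else a 2×2 all-ones block appears), so Σ_i C(r_i, 2) ≤ C(25, 2) = 300. By convexity Σ_i C(r_i, 2) ≥ 45·C(z/45, 2) = z(z − 45)/(2·45), giving z² − 45z − 45·25·24 ≤ 0 and hence z ≤ (1/2)[45 + √(2025 + 4·27000)] = (1/2)[45 + √110025] ≈ (1/2)(45 + 331.7002) = 188.3501.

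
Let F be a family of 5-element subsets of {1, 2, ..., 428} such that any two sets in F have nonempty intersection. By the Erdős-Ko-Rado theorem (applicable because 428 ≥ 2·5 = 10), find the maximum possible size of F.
max |F| = C(427, 4) = 1365780850

The Erdős-Ko-Rado theorem states: for n ≥ 2k, an intersecting family of k-subsets of an n-element set has size at most C(n − 1, k − 1), with equality for 'star' families {A ⊆ [n] : |A| = k, i ∈ A} (fix an element i). For n = 428, k = 5: C(427, 4) = 1365780850.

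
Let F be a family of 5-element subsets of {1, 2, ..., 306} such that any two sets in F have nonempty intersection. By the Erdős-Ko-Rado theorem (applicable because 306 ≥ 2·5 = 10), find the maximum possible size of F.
max |F| = C(305, 4) = 353518180

The Erdős-Ko-Rado theorem states: for n ≥ 2k, an intersecting family of k-subsets of an n-element set has size at most C(n − 1, k − 1), with equality for 'star' families {A ⊆ [n] : |A| = k, i ∈ A} (fix an element i). For n = 306, k = 5: C(305, 4) = 353518180.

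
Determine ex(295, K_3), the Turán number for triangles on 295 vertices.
ex(295, K_3) = ⌊295^2/4⌋ = 21756

Mantel (1907): a triangle-free graph on n vertices has at most ⌊n^2/4⌋ edges, with equality for the complete bipartite graph K_{⌊n/2⌋, ⌈n/2⌉}. For n = 295: ⌊295^2/4⌋ = ⌊87025/4⌋ = 21756. The extremal graph is K_{147, 148}, which has 147·148 = 21756 edges.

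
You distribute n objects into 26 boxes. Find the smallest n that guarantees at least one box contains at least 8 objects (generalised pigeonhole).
n = (8 − 1)·26 + 1 = 183

By the generalised pigeonhole principle, to guarantee some box contains ≥ r objects we need more than (r − 1) · k objects total. Threshold: n = (r − 1) · k + 1. With r = 8 and k = 26: n = 7 · 26 + 1 = 182 + 1 = 183. For n = 182 = 7 · 26, we can put exactly 7 objects in every box, avoiding 8 in any single one — so 183 is tight.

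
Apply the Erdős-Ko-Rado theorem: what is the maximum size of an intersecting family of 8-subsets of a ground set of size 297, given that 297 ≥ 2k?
max |F| = C(296, 7) = 36776634168680

The Erdős-Ko-Rado theorem states: for n ≥ 2k, an intersecting family of k-subsets of an n-element set has size at most C(n − 1, k − 1), with equality for 'star' families {A ⊆ [n] : |A| = k, i ∈ A} (fix an element i). For n = 297, k = 8: C(296, 7) = 36776634168680.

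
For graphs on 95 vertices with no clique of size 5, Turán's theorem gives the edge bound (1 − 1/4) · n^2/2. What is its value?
Turán density bound = (3/4) · 95^2/2 = 27075/8 ≈ 3384.375

Turán's theorem: ex(n, K_{r+1}) is achieved by the complete r-partite Turán graph T(n, r) with parts as balanced as possible, and is at most (1 − 1/r) · n^2/2. For r = 4, n = 95: the density bound is (3/4) · 9025/2 = 27075/8 ≈ 3384.375. The integer-valued extremum is e(T(95, 4)) = 3384, which is strictly less than the density bound 27075/8 since 4 ∤ 95 (the parts of T(95, 4) cannot all be equal).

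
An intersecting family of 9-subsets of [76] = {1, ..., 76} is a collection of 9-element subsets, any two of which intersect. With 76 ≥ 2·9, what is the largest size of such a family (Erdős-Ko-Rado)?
max |F| = C(75, 8) = 16871053725

The Erdős-Ko-Rado theorem states: for n ≥ 2k, an intersecting family of k-subsets of an n-element set has size at most C(n − 1, k − 1), with equality for 'star' families {A ⊆ [n] : |A| = k, i ∈ A} (fix an element i). For n = 76, k = 9: C(75, 8) = 16871053725.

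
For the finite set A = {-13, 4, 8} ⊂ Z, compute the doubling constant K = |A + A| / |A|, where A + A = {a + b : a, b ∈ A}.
K = |A + A| / |A| = 6/3 = 2

Enumerate A + A = {a + b : a, b ∈ A}. With |A| = 3, there are |A|^2 = 9 ordered sum pairs; collecting distinct values, A + A = {-26, -9, -5, 8, 12, 16}, so |A + A| = 6. Thus K = 6/3 = 2. For comparison, the minimum possible |A + A| over all 3-element sets is 2·3 − 1 = 5 (so min K = 5/3), attained only by arithmetic progressions.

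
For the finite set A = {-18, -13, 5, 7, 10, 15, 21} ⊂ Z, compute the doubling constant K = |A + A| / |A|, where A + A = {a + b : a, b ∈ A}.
K = |A + A| / |A| = 25/7

Enumerate A + A = {a + b : a, b ∈ A}. With |A| = 7, there are |A|^2 = 49 ordered sum pairs; collecting distinct values, A + A = {-36, -31, -26, -13, -11, -8, -6, -3, 2, 3, 8, 10, 12, 14, 15, 17, 20, 22, 25, 26, 28, 30, 31, 36, 42}, so |A + A| = 25. Thus K = 25/7. For comparison, the minimum possible |A + A| over all 7-element sets is 2·7 − 1 = 13 (so min K = 13/7), attained only by arithmetic progressions.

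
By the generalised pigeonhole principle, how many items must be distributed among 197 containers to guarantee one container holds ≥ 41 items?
n = (41 − 1)·197 + 1 = 7881

By the generalised pigeonhole principle, to guarantee some box contains ≥ r objects we need more than (r − 1) · k objects total. Threshold: n = (r − 1) · k + 1. With r = 41 and k = 197: n = 40 · 197 + 1 = 7880 + 1 = 7881. For n = 7880 = 40 · 197, we can put exactly 40 objects in every box, avoiding 41 in any single one — so 7881 is tight.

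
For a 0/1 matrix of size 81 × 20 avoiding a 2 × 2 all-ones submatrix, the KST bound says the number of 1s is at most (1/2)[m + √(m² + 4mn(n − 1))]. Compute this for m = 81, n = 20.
z(81, 20; 2, 2) ≤ (1/2)[81 + √(81² + 4·81·20·19)] = (1/2)[81 + √129681] = 220.5562

Kővári–Sós–Turán: let r_1, ..., r_81 be the row sums and z = Σ r_i the total number of 1s. Each pair of columns can share at most one row with both entries 1 (else a 2×2 all-ones block appears), so Σ_i C(r_i, 2) ≤ C(20, 2) = 190. By convexity Σ_i C(r_i, 2) ≥ 81·C(z/81, 2) = z(z − 81)/(2·81), giving z² − 81z − 81·20·19 ≤ 0 and hence z ≤ (1/2)[81 + √(6561 + 4·30780)] = (1/2)[81 + √129681] ≈ (1/2)(81 + 360.1125) = 220.5562.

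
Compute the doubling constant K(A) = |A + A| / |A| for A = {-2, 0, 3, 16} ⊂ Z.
K = |A + A| / |A| = 10/4 = 5/2

Enumerate A + A = {a + b : a, b ∈ A}. With |A| = 4, there are |A|^2 = 16 ordered sum pairs; collecting distinct values, A + A = {-4, -2, 0, 1, 3, 6, 14, 16, 19, 32}, so |A + A| = 10. Thus K = 10/4 = 5/2. For comparison, the minimum possible |A + A| over all 4-element sets is 2·4 − 1 = 7 (so min K = 7/4), attained only by arithmetic progressions.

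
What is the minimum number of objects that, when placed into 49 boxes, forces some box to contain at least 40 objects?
n = (40 − 1)·49 + 1 = 1912

By the generalised pigeonhole principle, to guarantee some box contains ≥ r objects we need more than (r − 1) · k objects total. Threshold: n = (r − 1) · k + 1. With r = 40 and k = 49: n = 39 · 49 + 1 = 1911 + 1 = 1912. For n = 1911 = 39 · 49, we can put exactly 39 objects in every box, avoiding 40 in any single one — so 1912 is tight.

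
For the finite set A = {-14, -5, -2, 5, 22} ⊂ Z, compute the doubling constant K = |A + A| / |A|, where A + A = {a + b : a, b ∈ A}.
K = |A + A| / |A| = 15/5 = 3

Enumerate A + A = {a + b : a, b ∈ A}. With |A| = 5, there are |A|^2 = 25 ordered sum pairs; collecting distinct values, A + A = {-28, -19, -16, -10, -9, -7, -4, 0, 3, 8, 10, 17, 20, 27, 44}, so |A + A| = 15. Thus K = 15/5 = 3. For comparison, the minimum possible |A + A| over all 5-element sets is 2·5 − 1 = 9 (so min K = 9/5), attained only by arithmetic progressions.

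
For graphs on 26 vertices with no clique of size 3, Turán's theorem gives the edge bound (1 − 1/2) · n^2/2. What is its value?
Turán density bound = (1/2) · 26^2/2 = 169

Turán's theorem: ex(n, K_{r+1}) is achieved by the complete r-partite Turán graph T(n, r) with parts as balanced as possible, and is at most (1 − 1/r) · n^2/2. For r = 2, n = 26: the density bound is (1/2) · 676/2 = 169. Since 2 ∣ 26, the Turán graph T(26, 2) has parts of equal size 13, and its edge count e(T(26, 2)) = 169 attains the density bound exactly.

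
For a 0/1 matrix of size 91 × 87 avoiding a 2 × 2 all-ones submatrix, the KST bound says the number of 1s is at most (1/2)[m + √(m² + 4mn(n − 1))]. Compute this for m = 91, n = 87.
z(91, 87; 2, 2) ≤ (1/2)[91 + √(91² + 4·91·87·86)] = (1/2)[91 + √2731729] = 871.8972

Kővári–Sós–Turán: let r_1, ..., r_91 be the row sums and z = Σ r_i the total number of 1s. Each pair of columns can share at most one row with both entries 1 (else a 2×2 all-ones block appears), so Σ_i C(r_i, 2) ≤ C(87, 2) = 3741. By convexity Σ_i C(r_i, 2) ≥ 91·C(z/91, 2) = z(z − 91)/(2·91), giving z² − 91z − 91·87·86 ≤ 0 and hence z ≤ (1/2)[91 + √(8281 + 4·680862)] = (1/2)[91 + √2731729] ≈ (1/2)(91 + 1652.7943) = 871.8972.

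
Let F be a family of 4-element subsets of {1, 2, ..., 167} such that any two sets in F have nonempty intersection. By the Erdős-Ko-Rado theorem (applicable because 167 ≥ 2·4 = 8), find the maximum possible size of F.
max |F| = C(166, 3) = 748660

Erdős-Ko-Rado (1961): when n ≥ 2k, max |F| = C(n−1, k−1). The bound is attained by the star {A : i ∈ A} for any fixed i ∈ [n]. Here C(167−1, 4−1) = C(166, 3) = 748660.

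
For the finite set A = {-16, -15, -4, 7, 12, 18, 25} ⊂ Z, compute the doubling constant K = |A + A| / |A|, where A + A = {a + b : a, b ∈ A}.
K = |A + A| / |A| = 25/7

Enumerate A + A = {a + b : a, b ∈ A}. With |A| = 7, there are |A|^2 = 49 ordered sum pairs; collecting distinct values, A + A = {-32, -31, -30, -20, -19, -9, -8, -4, -3, 2, 3, 8, 9, 10, 14, 19, 21, 24, 25, 30, 32, 36, 37, 43, 50}, so |A + A| = 25. Thus K = 25/7. For comparison, the minimum possible |A + A| over all 7-element sets is 2·7 − 1 = 13 (so min K = 13/7), attained only by arithmetic progressions.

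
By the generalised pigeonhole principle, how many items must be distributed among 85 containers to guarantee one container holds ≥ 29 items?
n = (29 − 1)·85 + 1 = 2381

By the generalised pigeonhole principle, to guarantee some box contains ≥ r objects we need more than (r − 1) · k objects total. Threshold: n = (r − 1) · k + 1. With r = 29 and k = 85: n = 28 · 85 + 1 = 2380 + 1 = 2381. For n = 2380 = 28 · 85, we can put exactly 28 objects in every box, avoiding 29 in any single one — so 2381 is tight.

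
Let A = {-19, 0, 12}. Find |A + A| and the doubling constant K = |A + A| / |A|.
K = |A + A| / |A| = 6/3 = 2

Enumerate A + A = {a + b : a, b ∈ A}. With |A| = 3, there are |A|^2 = 9 ordered sum pairs; collecting distinct values, A + A = {-38, -19, -7, 0, 12, 24}, so |A + A| = 6. Thus K = 6/3 = 2. For comparison, the minimum possible |A + A| over all 3-element sets is 2·3 − 1 = 5 (so min K = 5/3), attained only by arithmetic progressions.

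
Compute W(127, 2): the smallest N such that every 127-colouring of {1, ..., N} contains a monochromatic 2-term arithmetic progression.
W(127, 2) = 127 + 1 = 128

A 2-term AP is any pair of integers, so a monochromatic 2-AP exists iff some colour is used at least twice. With 127 colours, the colouring i ↦ i on {1, ..., 127} uses each colour once, avoiding any monochromatic pair, so W(127, 2) > 127. For {1, ..., 128}, pigeonhole forces two integers of the same colour, which form a monochromatic 2-AP. Hence W(127, 2) = 128.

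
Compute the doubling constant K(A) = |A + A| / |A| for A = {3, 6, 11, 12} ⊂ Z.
K = |A + A| / |A| = 10/4 = 5/2

Enumerate A + A = {a + b : a, b ∈ A}. With |A| = 4, there are |A|^2 = 16 ordered sum pairs; collecting distinct values, A + A = {6, 9, 12, 14, 15, 17, 18, 22, 23, 24}, so |A + A| = 10. Thus K = 10/4 = 5/2. For comparison, the minimum possible |A + A| over all 4-element sets is 2·4 − 1 = 7 (so min K = 7/4), attained only by arithmetic progressions.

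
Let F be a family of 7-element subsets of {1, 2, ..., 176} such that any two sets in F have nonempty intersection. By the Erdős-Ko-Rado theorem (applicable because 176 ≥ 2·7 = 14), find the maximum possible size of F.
max |F| = C(175, 6) = 36582584325

Erdős-Ko-Rado (1961): when n ≥ 2k, max |F| = C(n−1, k−1). The bound is attained by the star {A : i ∈ A} for any fixed i ∈ [n]. Here C(176−1, 7−1) = C(175, 6) = 36582584325.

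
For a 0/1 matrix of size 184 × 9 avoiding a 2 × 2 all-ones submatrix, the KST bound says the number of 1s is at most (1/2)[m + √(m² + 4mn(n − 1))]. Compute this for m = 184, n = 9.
z(184, 9; 2, 2) ≤ (1/2)[184 + √(184² + 4·184·9·8)] = (1/2)[184 + √86848] = 239.3499

Kővári–Sós–Turán: let r_1, ..., r_184 be the row sums and z = Σ r_i the total number of 1s. Each pair of columns can share at most one row with both entries 1 (else a 2×2 all-ones block appears), so Σ_i C(r_i, 2) ≤ C(9, 2) = 36. By convexity Σ_i C(r_i, 2) ≥ 184·C(z/184, 2) = z(z − 184)/(2·184), giving z² − 184z − 184·9·8 ≤ 0 and hence z ≤ (1/2)[184 + √(33856 + 4·13248)] = (1/2)[184 + √86848] ≈ (1/2)(184 + 294.6998) = 239.3499.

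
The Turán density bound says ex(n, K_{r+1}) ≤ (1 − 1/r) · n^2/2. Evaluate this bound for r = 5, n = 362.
Turán density bound = (4/5) · 362^2/2 = 262088/5 ≈ 52417.6

Turán's theorem: ex(n, K_{r+1}) is achieved by the complete r-partite Turán graph T(n, r) with parts as balanced as possible, and is at most (1 − 1/r) · n^2/2. For r = 5, n = 362: the density bound is (4/5) · 131044/2 = 262088/5 ≈ 52417.6. The integer-valued extremum is e(T(362, 5)) = 52417, which is strictly less than the density bound 262088/5 since 5 ∤ 362 (the parts of T(362, 5) cannot all be equal).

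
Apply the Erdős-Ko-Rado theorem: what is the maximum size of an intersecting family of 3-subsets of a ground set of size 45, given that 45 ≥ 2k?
max |F| = C(44, 2) = 946

The Erdős-Ko-Rado theorem states: for n ≥ 2k, an intersecting family of k-subsets of an n-element set has size at most C(n − 1, k − 1), with equality for 'star' families {A ⊆ [n] : |A| = k, i ∈ A} (fix an element i). For n = 45, k = 3: C(44, 2) = 946.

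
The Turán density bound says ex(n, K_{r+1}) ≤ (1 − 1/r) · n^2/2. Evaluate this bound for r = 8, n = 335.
Turán density bound = (7/8) · 335^2/2 = 785575/16 ≈ 49098.4375

Turán's theorem: ex(n, K_{r+1}) is achieved by the complete r-partite Turán graph T(n, r) with parts as balanced as possible, and is at most (1 − 1/r) · n^2/2. For r = 8, n = 335: the density bound is (7/8) · 112225/2 = 785575/16 ≈ 49098.4375. The integer-valued extremum is e(T(335, 8)) = 49098, which is strictly less than the density bound 785575/16 since 8 ∤ 335 (the parts of T(335, 8) cannot all be equal).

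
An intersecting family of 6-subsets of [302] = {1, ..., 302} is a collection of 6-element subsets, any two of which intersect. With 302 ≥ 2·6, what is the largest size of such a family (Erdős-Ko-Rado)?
max |F| = C(301, 5) = 19913628735

The Erdős-Ko-Rado theorem states: for n ≥ 2k, an intersecting family of k-subsets of an n-element set has size at most C(n − 1, k − 1), with equality for 'star' families {A ⊆ [n] : |A| = k, i ∈ A} (fix an element i). For n = 302, k = 6: C(301, 5) = 19913628735.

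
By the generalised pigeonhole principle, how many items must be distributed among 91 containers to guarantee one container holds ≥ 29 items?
n = (29 − 1)·91 + 1 = 2549

By the generalised pigeonhole principle, to guarantee some box contains ≥ r objects we need more than (r − 1) · k objects total. Threshold: n = (r − 1) · k + 1. With r = 29 and k = 91: n = 28 · 91 + 1 = 2548 + 1 = 2549. For n = 2548 = 28 · 91, we can put exactly 28 objects in every box, avoiding 29 in any single one — so 2549 is tight.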